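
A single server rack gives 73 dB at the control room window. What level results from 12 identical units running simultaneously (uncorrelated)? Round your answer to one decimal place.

83.8 dB

L_total = L₁ + 10·log₁₀ N for N identical incoherent sources.
L_total = 73 + 10·log₁₀(12) = 73 + 10.792 = 83.79 dB.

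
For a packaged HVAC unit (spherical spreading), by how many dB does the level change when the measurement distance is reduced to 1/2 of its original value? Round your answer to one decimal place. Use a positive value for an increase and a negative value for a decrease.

+6.0 dB

With spherical spreading the level changes by −20·log₁₀(r₂/r₁).
ΔL = −20·log₁₀(0.5) = +6.02 dB.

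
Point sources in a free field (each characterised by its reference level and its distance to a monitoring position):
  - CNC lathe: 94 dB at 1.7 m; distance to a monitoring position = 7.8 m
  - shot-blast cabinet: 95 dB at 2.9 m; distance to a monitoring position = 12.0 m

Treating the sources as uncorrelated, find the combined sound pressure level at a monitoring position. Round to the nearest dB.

First find each source's level at the receiver (point-source: −20·log₁₀(r/r_ref)), then combine on an intensity basis.
CNC lathe: 94 − 20·log₁₀(7.8/1.7) = 94 − 13.23 = 80.77 dB.
shot-blast cabinet: 95 − 20·log₁₀(12.0/2.9) = 95 − 12.34 = 82.66 dB.
Σ 10^(L/10) = 3.040e+08 → L_total = 10·log₁₀(3.040e+08) = 84.83 dB.

85 dB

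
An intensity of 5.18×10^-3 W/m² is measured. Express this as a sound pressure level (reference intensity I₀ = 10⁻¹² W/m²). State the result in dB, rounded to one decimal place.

97.1 dB

Dividing by I₀ shifts the exponent by 12: I/I₀ = 5.18×10^9.
L = 10·(0.7143 + 9) = 97.14 dB.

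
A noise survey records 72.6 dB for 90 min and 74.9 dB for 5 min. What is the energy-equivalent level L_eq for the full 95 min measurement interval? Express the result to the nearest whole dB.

The energy average is taken in the linear domain: L_eq = 10·log₁₀[(Σ tᵢ·10^(Lᵢ/10))/T], T = 95 min.
Σ tᵢ·10^(Lᵢ/10) = 90·10^(72.6/10) + 5·10^(74.9/10) = 1.792e+09.
L_eq = 10·log₁₀(1.792e+09/95) = 72.76 dB.

73 dB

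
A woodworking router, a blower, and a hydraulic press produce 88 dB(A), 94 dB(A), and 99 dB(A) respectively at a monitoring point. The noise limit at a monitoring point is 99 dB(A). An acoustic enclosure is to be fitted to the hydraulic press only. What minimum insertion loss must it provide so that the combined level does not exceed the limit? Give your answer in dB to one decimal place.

Everything except the hydraulic press sums to 10^(88/10) + 10^(94/10) = 3.143e+09 in linear terms, 94.97 dB(A).
To meet 99 dB(A) overall, the treated hydraulic press may contribute at most 10^(99/10) − 3.143e+09 = 4.800e+09, i.e. 96.81 dB(A).
Required insertion loss = 99 − 96.81 = 2.19 dB.

2.2 dB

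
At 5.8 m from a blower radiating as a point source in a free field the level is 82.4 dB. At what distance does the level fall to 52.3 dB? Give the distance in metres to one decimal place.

For a point source L₁ − L₂ = 20·log₁₀(r₂/r₁), so r₂ = r₁·10^((L₁−L₂)/20).
r₂ = 5.8·10^((82.4−52.3)/20) = 5.8·10^(30.1/20) = 185.54 m.

185.5 m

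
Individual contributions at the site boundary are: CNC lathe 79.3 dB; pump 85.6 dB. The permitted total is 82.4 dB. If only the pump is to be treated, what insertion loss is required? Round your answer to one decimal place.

Fixed contribution from the other source: Σ 10^(L/10) = 10^(79.3/10) = 8.511e+07 (79.30 dB).
The limit corresponds to 10^(82.4/10) = 1.738e+08; subtracting the fixed part leaves 8.867e+07 for the pump, i.e. 79.48 dB.
Required insertion loss = 85.6 − 79.48 = 6.12 dB.

6.1 dB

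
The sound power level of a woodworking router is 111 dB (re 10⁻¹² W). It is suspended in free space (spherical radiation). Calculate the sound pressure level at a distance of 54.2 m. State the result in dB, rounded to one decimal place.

65.3 dB

The power spreads over a sphere of area 4π·r², so L_p = L_w − 10·log₁₀(4π·r²).
4π·r² = 3.692e+04 m², 10·log₁₀ of that is 45.672 dB.
L_p = 111 − 45.672 = 65.33 dB.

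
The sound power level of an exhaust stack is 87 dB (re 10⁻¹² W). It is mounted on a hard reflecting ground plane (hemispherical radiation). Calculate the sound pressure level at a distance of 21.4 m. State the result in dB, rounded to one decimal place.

The power spreads over a hemisphere of area 2π·r², so L_p = L_w − 10·log₁₀(2π·r²).
2π·r² = 2877 m², 10·log₁₀ of that is 34.590 dB.
L_p = 87 − 34.590 = 52.41 dB.

52.4 dB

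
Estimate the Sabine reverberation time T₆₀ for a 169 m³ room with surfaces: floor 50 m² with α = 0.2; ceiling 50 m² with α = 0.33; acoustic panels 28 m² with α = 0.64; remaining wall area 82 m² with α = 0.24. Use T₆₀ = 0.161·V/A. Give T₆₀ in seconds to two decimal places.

A = Σ Sᵢαᵢ = 50·0.2 + 50·0.33 + 28·0.64 + 82·0.24 = 64.10 m².
T₆₀ = 0.161 × 169 / 64.10 = 0.424 s.

0.42 s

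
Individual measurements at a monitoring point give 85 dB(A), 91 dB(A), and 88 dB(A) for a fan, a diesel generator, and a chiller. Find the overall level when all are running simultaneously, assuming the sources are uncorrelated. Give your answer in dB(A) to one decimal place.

Incoherent sources combine by intensity addition: L_total = 10·log₁₀(Σ 10^(L_i/10)).
Σ 10^(L/10) = 10^(85/10) + 10^(91/10) + 10^(88/10) = 2.206e+09.
L_total = 10·log₁₀(2.206e+09) = 93.44 dB(A).

93.4 dB(A)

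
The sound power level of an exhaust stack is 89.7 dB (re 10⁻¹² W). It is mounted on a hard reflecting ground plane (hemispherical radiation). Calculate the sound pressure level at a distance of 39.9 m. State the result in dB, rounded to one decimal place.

49.7 dB

The power spreads over a hemisphere of area 2π·r², so L_p = L_w − 10·log₁₀(2π·r²).
2π·r² = 1e+04 m², 10·log₁₀ of that is 40.001 dB.
L_p = 89.7 − 40.001 = 49.70 dB.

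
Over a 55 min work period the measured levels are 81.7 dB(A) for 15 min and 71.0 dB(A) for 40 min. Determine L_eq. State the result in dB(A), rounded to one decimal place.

The energy average is taken in the linear domain: L_eq = 10·log₁₀[(Σ tᵢ·10^(Lᵢ/10))/T], T = 55 min.
Σ tᵢ·10^(Lᵢ/10) = 15·10^(81.7/10) + 40·10^(71.0/10) = 2.722e+09.
L_eq = 10·log₁₀(2.722e+09/55) = 76.95 dB(A).

76.9 dB(A)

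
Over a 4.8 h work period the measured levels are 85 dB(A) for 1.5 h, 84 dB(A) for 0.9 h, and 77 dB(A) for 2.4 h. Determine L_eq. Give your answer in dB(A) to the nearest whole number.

82 dB(A)

L_eq = 10·log₁₀[(1/T)·Σ tᵢ·10^(Lᵢ/10)] with T = 4.8 h.
Σ tᵢ·10^(Lᵢ/10) = 1.5·10^(85/10) + 0.9·10^(84/10) + 2.4·10^(77/10) = 8.207e+08.
L_eq = 10·log₁₀(8.207e+08/4.8) = 82.33 dB(A).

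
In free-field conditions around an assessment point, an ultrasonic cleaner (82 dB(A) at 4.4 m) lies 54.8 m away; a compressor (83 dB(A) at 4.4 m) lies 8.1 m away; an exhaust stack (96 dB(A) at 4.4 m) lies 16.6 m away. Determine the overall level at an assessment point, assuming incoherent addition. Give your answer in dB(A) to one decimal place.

85.3 dB(A)

First find each source's level at the receiver (point-source: −20·log₁₀(r/r_ref)), then combine on an intensity basis.
ultrasonic cleaner: 82 − 20·log₁₀(54.8/4.4) = 82 − 21.91 = 60.09 dB(A).
compressor: 83 − 20·log₁₀(8.1/4.4) = 83 − 5.30 = 77.70 dB(A).
exhaust stack: 96 − 20·log₁₀(16.6/4.4) = 96 − 11.53 = 84.47 dB(A).
Σ 10^(L/10) = 3.396e+08 → L_total = 10·log₁₀(3.396e+08) = 85.31 dB(A).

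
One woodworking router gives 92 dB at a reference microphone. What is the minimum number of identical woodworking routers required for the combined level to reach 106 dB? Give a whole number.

N identical sources give L₁ + 10·log₁₀ N, so require 10·log₁₀ N ≥ 106 − 92 = 14.0 dB.
N ≥ 10^(14.0/10) = 25.119, so N = 26.

26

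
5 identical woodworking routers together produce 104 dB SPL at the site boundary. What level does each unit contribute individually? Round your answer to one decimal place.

For N identical incoherent sources L_total = L₁ + 10·log₁₀ N, so L₁ = 104 − 10·log₁₀(5) = 104 − 6.990.

97.0 dB SPL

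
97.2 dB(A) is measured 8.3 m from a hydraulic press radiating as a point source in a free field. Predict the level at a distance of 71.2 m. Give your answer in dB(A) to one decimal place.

For a point source, L₂ = L₁ − 20·log₁₀(r₂/r₁).
L₂ = 97.2 − 20·log₁₀(71.2/8.3) = 97.2 − 18.668 = 78.53 dB(A).

78.5 dB(A)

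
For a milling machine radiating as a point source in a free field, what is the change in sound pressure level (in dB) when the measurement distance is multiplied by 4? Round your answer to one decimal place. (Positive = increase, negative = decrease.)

-12.0 dB

A point source loses 6 dB per doubling of distance; generally ΔL = −20·log₁₀(r₂/r₁).
ΔL = −20·log₁₀(4) = -12.04 dB.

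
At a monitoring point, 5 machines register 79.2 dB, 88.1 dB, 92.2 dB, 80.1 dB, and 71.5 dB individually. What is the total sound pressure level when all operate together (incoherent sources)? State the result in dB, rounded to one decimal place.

94.0 dB

Incoherent sources combine by intensity addition: L_total = 10·log₁₀(Σ 10^(L_i/10)).
Σ 10^(L/10) = 10^(79.2/10) + 10^(88.1/10) + 10^(92.2/10) + 10^(80.1/10) + 10^(71.5/10) = 2.505e+09.
L_total = 10·log₁₀(2.505e+09) = 93.99 dB.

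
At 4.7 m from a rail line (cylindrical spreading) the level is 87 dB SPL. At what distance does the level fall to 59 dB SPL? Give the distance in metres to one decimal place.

2965.5 m

Line-source spreading drops the level by 10·log₁₀(r₂/r₁); inverting, r₂/r₁ = 10^(ΔL/10).
r₂ = 4.7·10^((87−59)/10) = 4.7·10^(28.0/10) = 2965.50 m.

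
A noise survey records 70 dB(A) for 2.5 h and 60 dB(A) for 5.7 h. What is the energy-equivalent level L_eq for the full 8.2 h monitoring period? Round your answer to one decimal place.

65.7 dB(A)

The energy average is taken in the linear domain: L_eq = 10·log₁₀[(Σ tᵢ·10^(Lᵢ/10))/T], T = 8.2 h.
Σ tᵢ·10^(Lᵢ/10) = 2.5·10^(70/10) + 5.7·10^(60/10) = 3.070e+07.
L_eq = 10·log₁₀(3.070e+07/8.2) = 65.73 dB(A).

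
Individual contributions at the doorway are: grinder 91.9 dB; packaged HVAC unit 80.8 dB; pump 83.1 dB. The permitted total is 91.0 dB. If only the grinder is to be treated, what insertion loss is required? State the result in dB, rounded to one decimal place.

2.2 dB

Fixed contribution from the other sources: Σ 10^(L/10) = 10^(80.8/10) + 10^(83.1/10) = 3.244e+08 (85.11 dB).
To meet 91.0 dB overall, the treated grinder may contribute at most 10^(91.0/10) − 3.244e+08 = 9.345e+08, i.e. 89.71 dB.
So the grinder must be reduced from 91.9 to 89.71 dB: IL = 2.19 dB.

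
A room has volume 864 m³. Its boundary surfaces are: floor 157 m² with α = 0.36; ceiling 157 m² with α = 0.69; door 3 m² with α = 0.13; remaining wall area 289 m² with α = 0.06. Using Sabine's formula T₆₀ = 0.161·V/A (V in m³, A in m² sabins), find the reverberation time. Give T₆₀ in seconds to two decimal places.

Total absorption A = 157·0.36 + 157·0.69 + 3·0.13 + 289·0.06 = 182.58 m² sabins.
T₆₀ = 0.161·V/A = 0.161·864/182.58 = 0.762 s.

0.76 s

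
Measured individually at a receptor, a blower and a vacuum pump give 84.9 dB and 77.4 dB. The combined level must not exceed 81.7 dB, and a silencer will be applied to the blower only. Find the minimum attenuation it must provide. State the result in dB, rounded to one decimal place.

5.2 dB

Fixed contribution from the other source: Σ 10^(L/10) = 10^(77.4/10) = 5.495e+07 (77.40 dB).
To meet 81.7 dB overall, the treated blower may contribute at most 10^(81.7/10) − 5.495e+07 = 9.296e+07, i.e. 79.68 dB.
So the blower must be reduced from 84.9 to 79.68 dB: IL = 5.22 dB.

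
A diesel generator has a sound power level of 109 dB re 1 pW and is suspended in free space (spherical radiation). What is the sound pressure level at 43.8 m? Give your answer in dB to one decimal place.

Free-field spherical radiation: L_p = L_w − 10·log₁₀(4π·r²), r = 43.8 m.
4π·r² = 2.411e+04 m², 10·log₁₀ of that is 43.822 dB.
L_p = 109 − 43.822 = 65.18 dB.

65.2 dB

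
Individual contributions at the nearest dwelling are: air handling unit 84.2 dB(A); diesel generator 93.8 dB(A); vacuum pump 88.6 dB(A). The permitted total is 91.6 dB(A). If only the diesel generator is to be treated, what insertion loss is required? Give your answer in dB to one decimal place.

7.2 dB

Everything except the diesel generator sums to 10^(84.2/10) + 10^(88.6/10) = 9.875e+08 in linear terms, 89.95 dB(A).
The limit corresponds to 10^(91.6/10) = 1.445e+09; subtracting the fixed part leaves 4.580e+08 for the diesel generator, i.e. 86.61 dB(A).
So the diesel generator must be reduced from 93.8 to 86.61 dB(A): IL = 7.19 dB.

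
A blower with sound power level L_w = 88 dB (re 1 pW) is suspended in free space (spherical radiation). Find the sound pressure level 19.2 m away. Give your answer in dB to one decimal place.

51.3 dB

Free-field spherical radiation: L_p = L_w − 10·log₁₀(4π·r²), r = 19.2 m.
4π·r² = 4632 m², 10·log₁₀ of that is 36.658 dB.
L_p = 88 − 36.658 = 51.34 dB.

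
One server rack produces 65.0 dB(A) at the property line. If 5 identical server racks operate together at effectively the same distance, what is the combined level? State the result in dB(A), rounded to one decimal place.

72.0 dB(A)

N identical incoherent sources raise the level by 10·log₁₀ N.
L_total = 65.0 + 10·log₁₀(5) = 65.0 + 6.990 = 71.99 dB(A).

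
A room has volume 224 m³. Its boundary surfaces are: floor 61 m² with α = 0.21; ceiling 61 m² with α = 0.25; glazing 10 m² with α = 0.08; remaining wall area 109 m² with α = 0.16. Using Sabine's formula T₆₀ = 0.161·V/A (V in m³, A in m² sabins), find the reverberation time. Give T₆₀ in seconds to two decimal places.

0.78 s

Total absorption A = 61·0.21 + 61·0.25 + 10·0.08 + 109·0.16 = 46.30 m² sabins.
T₆₀ = 0.161·V/A = 0.161·224/46.30 = 0.779 s.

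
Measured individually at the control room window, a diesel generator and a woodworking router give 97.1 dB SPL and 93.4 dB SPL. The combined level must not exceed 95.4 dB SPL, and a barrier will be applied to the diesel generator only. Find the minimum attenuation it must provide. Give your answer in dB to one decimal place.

Everything except the diesel generator sums to 10^(93.4/10) = 2.188e+09 in linear terms, 93.40 dB SPL.
The limit corresponds to 10^(95.4/10) = 3.467e+09; subtracting the fixed part leaves 1.280e+09 for the diesel generator, i.e. 91.07 dB SPL.
So the diesel generator must be reduced from 97.1 to 91.07 dB SPL: IL = 6.03 dB.

6.0 dB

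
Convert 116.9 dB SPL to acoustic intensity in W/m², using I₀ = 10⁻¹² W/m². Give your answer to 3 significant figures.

I = I₀·10^(L/10) = 10⁻¹² × 10^(116.9/10) = 10^(-0.310).

0.490 W/m²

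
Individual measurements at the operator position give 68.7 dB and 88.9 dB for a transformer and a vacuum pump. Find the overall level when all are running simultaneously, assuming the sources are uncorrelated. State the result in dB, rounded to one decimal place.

88.9 dB

For uncorrelated sources the intensities add, so convert each level to linear form, sum, and take 10·log₁₀ of the total.
Σ 10^(L/10) = 10^(68.7/10) + 10^(88.9/10) = 7.837e+08.
L_total = 10·log₁₀(7.837e+08) = 88.94 dB.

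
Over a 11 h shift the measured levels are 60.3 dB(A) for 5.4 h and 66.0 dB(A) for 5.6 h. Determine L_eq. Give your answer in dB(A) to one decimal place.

64.1 dB(A)

Weight each interval's intensity by its duration and average over T = 11 h:
Σ tᵢ·10^(Lᵢ/10) = 5.4·10^(60.3/10) + 5.6·10^(66.0/10) = 2.808e+07.
L_eq = 10·log₁₀(2.808e+07/11) = 64.07 dB(A).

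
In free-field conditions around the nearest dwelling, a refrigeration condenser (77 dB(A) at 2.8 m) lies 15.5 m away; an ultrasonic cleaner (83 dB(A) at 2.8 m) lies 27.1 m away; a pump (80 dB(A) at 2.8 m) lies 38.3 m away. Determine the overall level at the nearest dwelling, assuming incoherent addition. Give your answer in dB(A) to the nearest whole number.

66 dB(A)

First find each source's level at the receiver (point-source: −20·log₁₀(r/r_ref)), then combine on an intensity basis.
refrigeration condenser: 77 − 20·log₁₀(15.5/2.8) = 77 − 14.86 = 62.14 dB(A).
ultrasonic cleaner: 83 − 20·log₁₀(27.1/2.8) = 83 − 19.72 = 63.28 dB(A).
pump: 80 − 20·log₁₀(38.3/2.8) = 80 − 22.72 = 57.28 dB(A).
Σ 10^(L/10) = 4.300e+06 → L_total = 10·log₁₀(4.300e+06) = 66.33 dB(A).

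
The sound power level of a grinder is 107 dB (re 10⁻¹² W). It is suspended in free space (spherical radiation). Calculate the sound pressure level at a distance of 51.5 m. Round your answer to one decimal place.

L_p = L_w − 10·log₁₀(4π·r²) with r = 51.5 m.
4π·r² = 3.333e+04 m², 10·log₁₀ of that is 45.228 dB.
L_p = 107 − 45.228 = 61.77 dB.

61.8 dB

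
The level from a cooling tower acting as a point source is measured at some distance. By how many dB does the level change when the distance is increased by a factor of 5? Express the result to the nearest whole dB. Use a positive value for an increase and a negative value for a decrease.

A point source loses 6 dB per doubling of distance; generally ΔL = −20·log₁₀(r₂/r₁).
ΔL = −20·log₁₀(5) = -13.98 dB.

-14 dB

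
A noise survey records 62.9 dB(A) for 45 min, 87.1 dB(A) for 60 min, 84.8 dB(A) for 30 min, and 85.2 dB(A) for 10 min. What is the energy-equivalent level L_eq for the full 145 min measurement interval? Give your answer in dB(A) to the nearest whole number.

L_eq = 10·log₁₀[(1/T)·Σ tᵢ·10^(Lᵢ/10)] with T = 145 min.
Σ tᵢ·10^(Lᵢ/10) = 45·10^(62.9/10) + 60·10^(87.1/10) + 30·10^(84.8/10) + 10·10^(85.2/10) = 4.323e+10.
L_eq = 10·log₁₀(4.323e+10/145) = 84.74 dB(A).

85 dB(A)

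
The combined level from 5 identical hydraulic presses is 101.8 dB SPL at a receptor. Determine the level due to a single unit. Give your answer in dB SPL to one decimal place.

5 equal contributions raise the level by 10·log₁₀ 5 = 6.990 dB, so each unit alone gives 101.8 − 6.990.

94.8 dB SPL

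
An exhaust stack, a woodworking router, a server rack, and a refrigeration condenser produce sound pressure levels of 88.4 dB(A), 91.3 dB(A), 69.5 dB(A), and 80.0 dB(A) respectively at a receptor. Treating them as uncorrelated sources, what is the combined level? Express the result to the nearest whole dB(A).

For uncorrelated sources the intensities add, so convert each level to linear form, sum, and take 10·log₁₀ of the total.
Σ 10^(L/10) = 10^(88.4/10) + 10^(91.3/10) + 10^(69.5/10) + 10^(80.0/10) = 2.150e+09.
L_total = 10·log₁₀(2.150e+09) = 93.32 dB(A).

93 dB(A)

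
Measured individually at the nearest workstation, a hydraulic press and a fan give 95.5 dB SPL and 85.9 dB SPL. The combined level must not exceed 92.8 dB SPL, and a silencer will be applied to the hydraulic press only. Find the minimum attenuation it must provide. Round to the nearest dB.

4 dB

Everything except the hydraulic press sums to 10^(85.9/10) = 3.890e+08 in linear terms, 85.90 dB SPL.
The limit corresponds to 10^(92.8/10) = 1.905e+09; subtracting the fixed part leaves 1.516e+09 for the hydraulic press, i.e. 91.81 dB SPL.
Required insertion loss = 95.5 − 91.81 = 3.69 dB.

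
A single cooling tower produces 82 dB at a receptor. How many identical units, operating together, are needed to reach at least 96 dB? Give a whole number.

The shortfall is 96 − 82 = 14.0 dB, and N units add 10·log₁₀ N, so need 10·log₁₀ N ≥ 14.0.
N ≥ 10^(14.0/10) = 25.119, so N = 26.

26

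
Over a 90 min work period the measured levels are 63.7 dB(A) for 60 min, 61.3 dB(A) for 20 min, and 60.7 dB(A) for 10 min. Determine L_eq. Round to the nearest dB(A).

63 dB(A)

Weight each interval's intensity by its duration and average over T = 90 min:
Σ tᵢ·10^(Lᵢ/10) = 60·10^(63.7/10) + 20·10^(61.3/10) + 10·10^(60.7/10) = 1.794e+08.
L_eq = 10·log₁₀(1.794e+08/90) = 63.00 dB(A).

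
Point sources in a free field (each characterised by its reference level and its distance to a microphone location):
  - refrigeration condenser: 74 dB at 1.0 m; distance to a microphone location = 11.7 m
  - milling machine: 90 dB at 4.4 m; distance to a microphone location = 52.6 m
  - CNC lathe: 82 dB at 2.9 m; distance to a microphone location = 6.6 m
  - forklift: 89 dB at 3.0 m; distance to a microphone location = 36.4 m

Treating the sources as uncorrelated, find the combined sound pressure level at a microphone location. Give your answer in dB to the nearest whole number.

Apply inverse-square spreading to bring every level to the receiver, then sum 10^(L/10).
refrigeration condenser: 74 − 20·log₁₀(11.7/1.0) = 74 − 21.36 = 52.64 dB.
milling machine: 90 − 20·log₁₀(52.6/4.4) = 90 − 21.55 = 68.45 dB.
CNC lathe: 82 − 20·log₁₀(6.6/2.9) = 82 − 7.14 = 74.86 dB.
forklift: 89 − 20·log₁₀(36.4/3.0) = 89 − 21.68 = 67.32 dB.
Σ 10^(L/10) = 4.318e+07 → L_total = 10·log₁₀(4.318e+07) = 76.35 dB.

76 dB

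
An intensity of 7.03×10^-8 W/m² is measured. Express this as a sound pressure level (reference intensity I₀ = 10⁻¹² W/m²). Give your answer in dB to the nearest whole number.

I/I₀ = 7.03×10^-8/10⁻¹² = 7.03×10^4, and L = 10·log₁₀(I/I₀).
L = 10·(0.8470 + 4) = 48.47 dB.

48 dB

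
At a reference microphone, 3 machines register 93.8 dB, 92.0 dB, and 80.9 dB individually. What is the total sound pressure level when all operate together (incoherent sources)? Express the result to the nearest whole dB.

96 dB

Incoherent sources combine by intensity addition: L_total = 10·log₁₀(Σ 10^(L_i/10)).
Σ 10^(L/10) = 10^(93.8/10) + 10^(92.0/10) + 10^(80.9/10) = 4.107e+09.
L_total = 10·log₁₀(4.107e+09) = 96.13 dB.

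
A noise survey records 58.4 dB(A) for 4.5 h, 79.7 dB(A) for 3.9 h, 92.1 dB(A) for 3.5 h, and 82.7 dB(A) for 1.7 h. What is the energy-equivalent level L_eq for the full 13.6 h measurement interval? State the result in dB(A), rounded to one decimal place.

Weight each interval's intensity by its duration and average over T = 13.6 h:
Σ tᵢ·10^(Lᵢ/10) = 4.5·10^(58.4/10) + 3.9·10^(79.7/10) + 3.5·10^(92.1/10) + 1.7·10^(82.7/10) = 6.360e+09.
L_eq = 10·log₁₀(6.360e+09/13.6) = 86.70 dB(A).

86.7 dB(A)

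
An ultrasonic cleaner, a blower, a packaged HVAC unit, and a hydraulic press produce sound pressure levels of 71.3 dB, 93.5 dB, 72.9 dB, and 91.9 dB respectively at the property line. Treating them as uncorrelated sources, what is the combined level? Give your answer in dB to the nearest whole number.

96 dB

Incoherent sources combine by intensity addition: L_total = 10·log₁₀(Σ 10^(L_i/10)).
Σ 10^(L/10) = 10^(71.3/10) + 10^(93.5/10) + 10^(72.9/10) + 10^(91.9/10) = 3.821e+09.
L_total = 10·log₁₀(3.821e+09) = 95.82 dB.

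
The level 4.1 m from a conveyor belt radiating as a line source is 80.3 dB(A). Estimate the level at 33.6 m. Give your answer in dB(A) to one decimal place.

71.2 dB(A)

Cylindrical spreading from a line source gives a 10·log₁₀(r₂/r₁) drop.
L₂ = 80.3 − 10·log₁₀(33.6/4.1) = 80.3 − 9.136 = 71.16 dB(A).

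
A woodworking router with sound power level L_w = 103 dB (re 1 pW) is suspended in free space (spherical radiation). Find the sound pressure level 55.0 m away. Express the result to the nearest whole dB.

57 dB

L_p = L_w − 10·log₁₀(4π·r²) with r = 55.0 m.
4π·r² = 3.801e+04 m², 10·log₁₀ of that is 45.799 dB.
L_p = 103 − 45.799 = 57.20 dB.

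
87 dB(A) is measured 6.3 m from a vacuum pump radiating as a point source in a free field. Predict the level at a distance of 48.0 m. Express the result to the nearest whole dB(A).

Point-source attenuation: ΔL = 20·log₁₀(r₂/r₁) = 20·log₁₀(48.0/6.3) = 17.638 dB.
L₂ = 87 − 20·log₁₀(48.0/6.3) = 87 − 17.638 = 69.36 dB(A).

69 dB(A)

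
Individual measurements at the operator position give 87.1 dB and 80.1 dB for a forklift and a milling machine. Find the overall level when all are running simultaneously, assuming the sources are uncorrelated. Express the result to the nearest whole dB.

For uncorrelated sources the intensities add, so convert each level to linear form, sum, and take 10·log₁₀ of the total.
Σ 10^(L/10) = 10^(87.1/10) + 10^(80.1/10) = 6.152e+08.
L_total = 10·log₁₀(6.152e+08) = 87.89 dB.

88 dB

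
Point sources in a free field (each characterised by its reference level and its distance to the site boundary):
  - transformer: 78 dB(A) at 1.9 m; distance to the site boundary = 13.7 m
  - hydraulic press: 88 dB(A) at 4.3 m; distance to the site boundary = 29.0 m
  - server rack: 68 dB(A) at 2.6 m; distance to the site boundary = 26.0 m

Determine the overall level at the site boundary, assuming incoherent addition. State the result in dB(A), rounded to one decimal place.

Propagate each source to the receiver with L = L_ref − 20·log₁₀(r/r_ref), then add intensities.
transformer: 78 − 20·log₁₀(13.7/1.9) = 78 − 17.16 = 60.84 dB(A).
hydraulic press: 88 − 20·log₁₀(29.0/4.3) = 88 − 16.58 = 71.42 dB(A).
server rack: 68 − 20·log₁₀(26.0/2.6) = 68 − 20.00 = 48.00 dB(A).
Σ 10^(L/10) = 1.515e+07 → L_total = 10·log₁₀(1.515e+07) = 71.80 dB(A).

71.8 dB(A)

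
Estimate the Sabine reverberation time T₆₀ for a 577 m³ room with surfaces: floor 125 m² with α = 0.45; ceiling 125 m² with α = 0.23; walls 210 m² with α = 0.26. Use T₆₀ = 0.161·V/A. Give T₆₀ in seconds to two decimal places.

A = Σ Sᵢαᵢ = 125·0.45 + 125·0.23 + 210·0.26 = 139.60 m².
T₆₀ = 0.161·V/A = 0.161·577/139.60 = 0.665 s.

0.67 s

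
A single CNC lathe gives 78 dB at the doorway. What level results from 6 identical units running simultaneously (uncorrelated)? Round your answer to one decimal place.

85.8 dB

L_total = L₁ + 10·log₁₀ N for N identical incoherent sources.
L_total = 78 + 10·log₁₀(6) = 78 + 7.782 = 85.78 dB.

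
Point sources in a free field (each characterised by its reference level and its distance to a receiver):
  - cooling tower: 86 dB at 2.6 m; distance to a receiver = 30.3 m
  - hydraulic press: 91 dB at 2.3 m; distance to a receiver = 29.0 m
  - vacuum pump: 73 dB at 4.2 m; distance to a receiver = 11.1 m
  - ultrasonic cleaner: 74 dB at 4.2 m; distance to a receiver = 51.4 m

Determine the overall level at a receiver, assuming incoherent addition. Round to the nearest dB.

Apply inverse-square spreading to bring every level to the receiver, then sum 10^(L/10).
cooling tower: 86 − 20·log₁₀(30.3/2.6) = 86 − 21.33 = 64.67 dB.
hydraulic press: 91 − 20·log₁₀(29.0/2.3) = 91 − 22.01 = 68.99 dB.
vacuum pump: 73 − 20·log₁₀(11.1/4.2) = 73 − 8.44 = 64.56 dB.
ultrasonic cleaner: 74 − 20·log₁₀(51.4/4.2) = 74 − 21.75 = 52.25 dB.
Σ 10^(L/10) = 1.387e+07 → L_total = 10·log₁₀(1.387e+07) = 71.42 dB.

71 dB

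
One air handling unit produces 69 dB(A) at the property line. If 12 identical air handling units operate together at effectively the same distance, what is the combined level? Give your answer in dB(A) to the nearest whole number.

With 12 equal, uncorrelated contributions the intensity is 12× that of one unit, giving a rise of 10·log₁₀ 12.
L_total = 69 + 10·log₁₀(12) = 69 + 10.792 = 79.79 dB(A).

80 dB(A)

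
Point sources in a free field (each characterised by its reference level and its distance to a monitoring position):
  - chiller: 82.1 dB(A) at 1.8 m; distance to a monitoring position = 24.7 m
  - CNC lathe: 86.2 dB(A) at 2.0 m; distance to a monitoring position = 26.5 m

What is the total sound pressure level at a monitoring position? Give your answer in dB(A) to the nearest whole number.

Apply inverse-square spreading to bring every level to the receiver, then sum 10^(L/10).
chiller: 82.1 − 20·log₁₀(24.7/1.8) = 82.1 − 22.75 = 59.35 dB(A).
CNC lathe: 86.2 − 20·log₁₀(26.5/2.0) = 86.2 − 22.44 = 63.76 dB(A).
Σ 10^(L/10) = 3.236e+06 → L_total = 10·log₁₀(3.236e+06) = 65.10 dB(A).

65 dB(A)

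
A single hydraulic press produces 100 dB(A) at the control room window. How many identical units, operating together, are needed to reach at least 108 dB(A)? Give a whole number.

7

N identical sources give L₁ + 10·log₁₀ N, so require 10·log₁₀ N ≥ 108 − 100 = 8.0 dB.
N ≥ 10^(8.0/10) = 6.310, so N = 7.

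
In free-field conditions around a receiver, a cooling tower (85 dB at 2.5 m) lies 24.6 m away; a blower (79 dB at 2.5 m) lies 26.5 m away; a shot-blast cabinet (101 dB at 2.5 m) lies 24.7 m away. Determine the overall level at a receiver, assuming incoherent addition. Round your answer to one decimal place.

First find each source's level at the receiver (point-source: −20·log₁₀(r/r_ref)), then combine on an intensity basis.
cooling tower: 85 − 20·log₁₀(24.6/2.5) = 85 − 19.86 = 65.14 dB.
blower: 79 − 20·log₁₀(26.5/2.5) = 79 − 20.51 = 58.49 dB.
shot-blast cabinet: 101 − 20·log₁₀(24.7/2.5) = 101 − 19.90 = 81.10 dB.
Σ 10^(L/10) = 1.329e+08 → L_total = 10·log₁₀(1.329e+08) = 81.24 dB.

81.2 dB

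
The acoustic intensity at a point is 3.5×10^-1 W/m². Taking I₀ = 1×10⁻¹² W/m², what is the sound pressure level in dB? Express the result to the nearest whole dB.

115 dB

Dividing by I₀ shifts the exponent by 12: I/I₀ = 3.5×10^11.
L = 10·(0.5441 + 11) = 115.44 dB.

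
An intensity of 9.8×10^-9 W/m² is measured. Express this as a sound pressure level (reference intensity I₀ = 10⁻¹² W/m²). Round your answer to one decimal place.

39.9 dB

I/I₀ = 9.8×10^-9/10⁻¹² = 9.8×10^3, and L = 10·log₁₀(I/I₀).
L = 10·(0.9912 + 3) = 39.91 dB.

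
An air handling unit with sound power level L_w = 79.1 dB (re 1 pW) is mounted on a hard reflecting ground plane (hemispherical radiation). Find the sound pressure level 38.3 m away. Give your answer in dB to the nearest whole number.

39 dB

The power spreads over a hemisphere of area 2π·r², so L_p = L_w − 10·log₁₀(2π·r²).
2π·r² = 9217 m², 10·log₁₀ of that is 39.646 dB.
L_p = 79.1 − 39.646 = 39.45 dB.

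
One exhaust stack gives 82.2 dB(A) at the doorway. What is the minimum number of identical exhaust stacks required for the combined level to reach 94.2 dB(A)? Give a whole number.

16

Need L₁ + 10·log₁₀ N ≥ 94.2, i.e. log₁₀ N ≥ 1.20.
N ≥ 10^(12.0/10) = 15.849, so N = 16.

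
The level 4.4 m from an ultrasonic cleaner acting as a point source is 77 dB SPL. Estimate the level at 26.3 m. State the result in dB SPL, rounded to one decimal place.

61.5 dB SPL

Spherical spreading from a point source gives a 20·log₁₀(r₂/r₁) drop.
L₂ = 77 − 20·log₁₀(26.3/4.4) = 77 − 15.530 = 61.47 dB SPL.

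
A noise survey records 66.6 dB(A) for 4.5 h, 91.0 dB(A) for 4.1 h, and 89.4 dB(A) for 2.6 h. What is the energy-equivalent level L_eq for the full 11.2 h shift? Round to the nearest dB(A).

88 dB(A)

L_eq = 10·log₁₀[(1/T)·Σ tᵢ·10^(Lᵢ/10)] with T = 11.2 h.
Σ tᵢ·10^(Lᵢ/10) = 4.5·10^(66.6/10) + 4.1·10^(91.0/10) + 2.6·10^(89.4/10) = 7.447e+09.
L_eq = 10·log₁₀(7.447e+09/11.2) = 88.23 dB(A).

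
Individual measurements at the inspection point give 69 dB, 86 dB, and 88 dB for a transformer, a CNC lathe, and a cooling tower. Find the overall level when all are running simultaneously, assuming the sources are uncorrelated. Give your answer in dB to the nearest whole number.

90 dB

Incoherent sources combine by intensity addition: L_total = 10·log₁₀(Σ 10^(L_i/10)).
Σ 10^(L/10) = 10^(69/10) + 10^(86/10) + 10^(88/10) = 1.037e+09.
L_total = 10·log₁₀(1.037e+09) = 90.16 dB.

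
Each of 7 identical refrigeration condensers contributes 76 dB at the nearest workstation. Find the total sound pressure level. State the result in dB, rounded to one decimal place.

84.5 dB

L_total = L₁ + 10·log₁₀ N for N identical incoherent sources.
L_total = 76 + 10·log₁₀(7) = 76 + 8.451 = 84.45 dB.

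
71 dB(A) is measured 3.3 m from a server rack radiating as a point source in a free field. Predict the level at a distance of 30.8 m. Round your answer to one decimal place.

51.6 dB(A)

For a point source, L₂ = L₁ − 20·log₁₀(r₂/r₁).
L₂ = 71 − 20·log₁₀(30.8/3.3) = 71 − 19.401 = 51.60 dB(A).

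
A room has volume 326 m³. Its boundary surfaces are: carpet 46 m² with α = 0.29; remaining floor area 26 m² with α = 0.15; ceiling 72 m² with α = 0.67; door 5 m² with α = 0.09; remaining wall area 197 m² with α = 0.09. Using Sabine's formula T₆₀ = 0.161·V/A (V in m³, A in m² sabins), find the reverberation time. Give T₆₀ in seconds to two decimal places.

0.63 s

Summing Sᵢαᵢ: 46·0.29 + 26·0.15 + 72·0.67 + 5·0.09 + 197·0.09 = 83.66 m².
T₆₀ = 0.161·V/A = 0.161·326/83.66 = 0.627 s.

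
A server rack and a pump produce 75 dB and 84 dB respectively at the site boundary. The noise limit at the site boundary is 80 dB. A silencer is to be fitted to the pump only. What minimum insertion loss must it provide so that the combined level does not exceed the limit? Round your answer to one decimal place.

Fixed contribution from the other source: Σ 10^(L/10) = 10^(75/10) = 3.162e+07 (75.00 dB).
The limit corresponds to 10^(80/10) = 1.000e+08; subtracting the fixed part leaves 6.838e+07 for the pump, i.e. 78.35 dB.
So the pump must be reduced from 84 to 78.35 dB: IL = 5.65 dB.

5.7 dB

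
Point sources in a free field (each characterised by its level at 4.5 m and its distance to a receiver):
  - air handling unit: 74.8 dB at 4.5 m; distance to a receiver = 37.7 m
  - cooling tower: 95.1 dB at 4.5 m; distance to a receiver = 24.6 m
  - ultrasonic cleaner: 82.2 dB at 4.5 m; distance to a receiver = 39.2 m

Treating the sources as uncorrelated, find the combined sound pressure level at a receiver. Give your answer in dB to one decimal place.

80.4 dB

Propagate each source to the receiver with L = L_ref − 20·log₁₀(r/r_ref), then add intensities.
air handling unit: 74.8 − 20·log₁₀(37.7/4.5) = 74.8 − 18.46 = 56.34 dB.
cooling tower: 95.1 − 20·log₁₀(24.6/4.5) = 95.1 − 14.75 = 80.35 dB.
ultrasonic cleaner: 82.2 − 20·log₁₀(39.2/4.5) = 82.2 − 18.80 = 63.40 dB.
Σ 10^(L/10) = 1.109e+08 → L_total = 10·log₁₀(1.109e+08) = 80.45 dB.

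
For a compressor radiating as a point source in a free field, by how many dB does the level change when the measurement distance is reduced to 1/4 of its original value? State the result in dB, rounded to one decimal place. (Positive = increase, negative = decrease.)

With spherical spreading the level changes by −20·log₁₀(r₂/r₁).
ΔL = −20·log₁₀(0.25) = +12.04 dB.

+12.0 dB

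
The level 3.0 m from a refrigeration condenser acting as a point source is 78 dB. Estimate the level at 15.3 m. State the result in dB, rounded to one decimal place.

Spherical spreading from a point source gives a 20·log₁₀(r₂/r₁) drop.
L₂ = 78 − 20·log₁₀(15.3/3.0) = 78 − 14.151 = 63.85 dB.

63.8 dB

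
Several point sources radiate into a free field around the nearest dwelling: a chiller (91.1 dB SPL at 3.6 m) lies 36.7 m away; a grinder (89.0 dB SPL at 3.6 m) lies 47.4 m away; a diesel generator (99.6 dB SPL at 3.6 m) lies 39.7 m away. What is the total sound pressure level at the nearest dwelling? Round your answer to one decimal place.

Propagate each source to the receiver with L = L_ref − 20·log₁₀(r/r_ref), then add intensities.
chiller: 91.1 − 20·log₁₀(36.7/3.6) = 91.1 − 20.17 = 70.93 dB SPL.
grinder: 89.0 − 20·log₁₀(47.4/3.6) = 89.0 − 22.39 = 66.61 dB SPL.
diesel generator: 99.6 − 20·log₁₀(39.7/3.6) = 99.6 − 20.85 = 78.75 dB SPL.
Σ 10^(L/10) = 9.197e+07 → L_total = 10·log₁₀(9.197e+07) = 79.64 dB SPL.

79.6 dB SPL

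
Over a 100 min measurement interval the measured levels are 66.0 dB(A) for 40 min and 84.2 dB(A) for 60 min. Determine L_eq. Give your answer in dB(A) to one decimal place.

82.0 dB(A)

Weight each interval's intensity by its duration and average over T = 100 min:
Σ tᵢ·10^(Lᵢ/10) = 40·10^(66.0/10) + 60·10^(84.2/10) = 1.594e+10.
L_eq = 10·log₁₀(1.594e+10/100) = 82.03 dB(A).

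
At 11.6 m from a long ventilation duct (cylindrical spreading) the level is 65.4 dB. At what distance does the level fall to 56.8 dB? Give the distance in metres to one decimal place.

For a line source L₁ − L₂ = 10·log₁₀(r₂/r₁), so r₂ = r₁·10^((L₁−L₂)/10).
r₂ = 11.6·10^((65.4−56.8)/10) = 11.6·10^(8.6/10) = 84.03 m.

84.0 m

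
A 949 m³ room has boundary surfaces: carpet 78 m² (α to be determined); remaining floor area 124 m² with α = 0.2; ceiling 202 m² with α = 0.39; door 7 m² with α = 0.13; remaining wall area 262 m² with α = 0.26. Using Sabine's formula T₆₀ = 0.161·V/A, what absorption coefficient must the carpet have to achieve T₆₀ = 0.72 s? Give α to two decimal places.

0.51

Required total absorption A = 0.161·949/0.72 = 212.21 m².
Absorption from the other surfaces = 124·0.2 + 202·0.39 + 7·0.13 + 262·0.26 = 172.61 m², so the carpet must supply 39.60 m² over 78 m².
α = 39.60/78 = 0.508.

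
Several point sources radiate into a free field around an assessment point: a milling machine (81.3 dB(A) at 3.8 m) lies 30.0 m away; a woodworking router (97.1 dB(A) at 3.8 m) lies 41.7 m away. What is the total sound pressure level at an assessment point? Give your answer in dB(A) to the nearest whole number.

First find each source's level at the receiver (point-source: −20·log₁₀(r/r_ref)), then combine on an intensity basis.
milling machine: 81.3 − 20·log₁₀(30.0/3.8) = 81.3 − 17.95 = 63.35 dB(A).
woodworking router: 97.1 − 20·log₁₀(41.7/3.8) = 97.1 − 20.81 = 76.29 dB(A).
Σ 10^(L/10) = 4.475e+07 → L_total = 10·log₁₀(4.475e+07) = 76.51 dB(A).

77 dB(A)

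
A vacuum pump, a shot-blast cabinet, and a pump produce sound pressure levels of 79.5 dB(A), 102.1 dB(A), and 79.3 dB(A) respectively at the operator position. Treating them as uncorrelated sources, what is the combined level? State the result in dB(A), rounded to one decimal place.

102.1 dB(A)

Incoherent sources combine by intensity addition: L_total = 10·log₁₀(Σ 10^(L_i/10)).
Σ 10^(L/10) = 10^(79.5/10) + 10^(102.1/10) + 10^(79.3/10) = 1.639e+10.
L_total = 10·log₁₀(1.639e+10) = 102.15 dB(A).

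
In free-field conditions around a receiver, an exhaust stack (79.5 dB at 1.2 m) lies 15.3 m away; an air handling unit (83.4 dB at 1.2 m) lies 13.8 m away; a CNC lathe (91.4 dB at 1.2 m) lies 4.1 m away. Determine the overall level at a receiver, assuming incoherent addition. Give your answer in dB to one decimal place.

80.8 dB

First find each source's level at the receiver (point-source: −20·log₁₀(r/r_ref)), then combine on an intensity basis.
exhaust stack: 79.5 − 20·log₁₀(15.3/1.2) = 79.5 − 22.11 = 57.39 dB.
air handling unit: 83.4 − 20·log₁₀(13.8/1.2) = 83.4 − 21.21 = 62.19 dB.
CNC lathe: 91.4 − 20·log₁₀(4.1/1.2) = 91.4 − 10.67 = 80.73 dB.
Σ 10^(L/10) = 1.205e+08 → L_total = 10·log₁₀(1.205e+08) = 80.81 dB.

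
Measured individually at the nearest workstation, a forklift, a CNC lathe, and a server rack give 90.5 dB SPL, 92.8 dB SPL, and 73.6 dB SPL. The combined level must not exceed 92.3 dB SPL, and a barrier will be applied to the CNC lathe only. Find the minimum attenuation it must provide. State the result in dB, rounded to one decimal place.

Fixed contribution from the other sources: Σ 10^(L/10) = 10^(90.5/10) + 10^(73.6/10) = 1.145e+09 (90.59 dB SPL).
To meet 92.3 dB SPL overall, the treated CNC lathe may contribute at most 10^(92.3/10) − 1.145e+09 = 5.533e+08, i.e. 87.43 dB SPL.
So the CNC lathe must be reduced from 92.8 to 87.43 dB SPL: IL = 5.37 dB.

5.4 dB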